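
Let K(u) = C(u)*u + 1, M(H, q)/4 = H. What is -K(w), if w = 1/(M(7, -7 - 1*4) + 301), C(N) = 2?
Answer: -331/329 ≈ -1.0061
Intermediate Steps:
M(H, q) = 4*H
w = 1/329 (w = 1/(4*7 + 301) = 1/(28 + 301) = 1/329 ≈ 0.0030395)
K(u) = 1 + 2*u (K(u) = 2*u + 1 = 1 + 2*u)
-K(w) = -(1 + 2*(1/329)) = -(1 + 2/329) = -1*331/329 = -331/329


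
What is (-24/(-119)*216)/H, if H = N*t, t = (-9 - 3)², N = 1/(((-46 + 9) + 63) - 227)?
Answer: -7236/119 ≈ -60.807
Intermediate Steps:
N = -1/201 (N = 1/((-37 + 63) - 227) = 1/(26 - 227) = 1/(-201) = -1/201 ≈ -0.0049751)
t = 144 (t = (-12)² = 144)
H = -48/67 (H = -1/201*144 = -48/67 ≈ -0.71642)
(-24/(-119)*216)/H = (-24/(-119)*216)/(-48/67) = (-24*(-1/119)*216)*(-67/48) = ((24/119)*216)*(-67/48) = (5184/119)*(-67/48) = -7236/119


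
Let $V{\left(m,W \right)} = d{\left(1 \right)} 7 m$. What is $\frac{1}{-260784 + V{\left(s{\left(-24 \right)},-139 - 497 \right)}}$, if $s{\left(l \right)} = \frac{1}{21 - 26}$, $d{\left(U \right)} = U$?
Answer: $- \frac{5}{1303927} \approx -3.8346 \cdot 10^{-6}$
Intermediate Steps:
$s{\left(l \right)} = - \frac{1}{5}$ ($s{\left(l \right)} = \frac{1}{-5} = - \frac{1}{5}$)
$V{\left(m,W \right)} = 7 m$ ($V{\left(m,W \right)} = 1 \cdot 7 m = 7 m$)
$\frac{1}{-260784 + V{\left(s{\left(-24 \right)},-139 - 497 \right)}} = \frac{1}{-260784 + 7 \left(- \frac{1}{5}\right)} = \frac{1}{-260784 - \frac{7}{5}} = \frac{1}{- \frac{1303927}{5}} = - \frac{5}{1303927}$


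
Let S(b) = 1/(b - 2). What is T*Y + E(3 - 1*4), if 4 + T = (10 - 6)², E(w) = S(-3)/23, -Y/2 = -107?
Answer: 295319/115 ≈ 2568.0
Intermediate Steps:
Y = 214 (Y = -2*(-107) = 214)
S(b) = 1/(-2 + b)
E(w) = -1/115 (E(w) = 1/(-2 - 3*23) = (1/23)/(-5) = -⅕*1/23 = -1/115)
T = 12 (T = -4 + (10 - 6)² = -4 + 4² = -4 + 16 = 12)
T*Y + E(3 - 1*4) = 12*214 - 1/115 = 2568 - 1/115 = 295319/115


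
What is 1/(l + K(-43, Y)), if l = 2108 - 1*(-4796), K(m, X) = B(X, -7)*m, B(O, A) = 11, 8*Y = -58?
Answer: 1/6431 ≈ 0.00015550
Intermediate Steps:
Y = -29/4 (Y = (1/8)*(-58) = -29/4 ≈ -7.2500)
K(m, X) = 11*m
l = 6904 (l = 2108 + 4796 = 6904)
1/(l + K(-43, Y)) = 1/(6904 + 11*(-43)) = 1/(6904 - 473) = 1/6431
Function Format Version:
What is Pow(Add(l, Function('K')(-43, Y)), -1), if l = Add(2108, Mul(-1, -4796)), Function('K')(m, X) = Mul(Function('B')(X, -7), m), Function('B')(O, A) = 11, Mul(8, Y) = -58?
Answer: Rational(1, 6431) ≈ 0.00015550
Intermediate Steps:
Y = Rational(-29, 4) (Y = Mul(Rational(1, 8), -58) = Rational(-29, 4) ≈ -7.2500)
Function('K')(m, X) = Mul(11, m)
l = 6904 (l = Add(2108, 4796) = 6904)
Pow(Add(l, Function('K')(-43, Y)), -1) = Pow(Add(6904, Mul(11, -43)), -1) = Pow(Add(6904, -473), -1) = Pow(6431, -1) = Rational(1, 6431)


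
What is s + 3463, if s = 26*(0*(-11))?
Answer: 3463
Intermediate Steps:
s = 0 (s = 26*0 = 0)
s + 3463 = 0 + 3463 = 3463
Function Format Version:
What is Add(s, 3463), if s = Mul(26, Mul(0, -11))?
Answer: 3463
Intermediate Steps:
s = 0 (s = Mul(26, 0) = 0)
Add(s, 3463) = Add(0, 3463) = 3463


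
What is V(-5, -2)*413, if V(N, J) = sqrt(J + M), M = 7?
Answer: 413*sqrt(5) ≈ 923.50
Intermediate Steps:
V(N, J) = sqrt(7 + J) (V(N, J) = sqrt(J + 7) = sqrt(7 + J))
V(-5, -2)*413 = sqrt(7 - 2)*413 = sqrt(5)*413 = 413*sqrt(5)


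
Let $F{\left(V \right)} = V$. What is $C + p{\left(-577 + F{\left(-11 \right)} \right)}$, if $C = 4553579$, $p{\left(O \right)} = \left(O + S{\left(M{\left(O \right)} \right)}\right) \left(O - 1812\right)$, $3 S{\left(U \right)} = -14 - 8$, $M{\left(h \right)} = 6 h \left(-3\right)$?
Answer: $5982379$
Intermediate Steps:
$M{\left(h \right)} = - 18 h$
$S{\left(U \right)} = - \frac{22}{3}$ ($S{\left(U \right)} = \frac{-14 - 8}{3} = \frac{1}{3} \left(-22\right) = - \frac{22}{3}$)
$p{\left(O \right)} = \left(-1812 + O\right) \left(- \frac{22}{3} + O\right)$ ($p{\left(O \right)} = \left(O - \frac{22}{3}\right) \left(O - 1812\right) = \left(- \frac{22}{3} + O\right) \left(-1812 + O\right) = \left(-1812 + O\right) \left(- \frac{22}{3} + O\right)$)
$C + p{\left(-577 + F{\left(-11 \right)} \right)} = 4553579 + \left(13288 + \left(-577 - 11\right)^{2} - \frac{5458 \left(-577 - 11\right)}{3}\right) = 4553579 + \left(13288 + \left(-588\right)^{2} - -1069768\right) = 4553579 + \left(13288 + 345744 + 1069768\right) = 4553579 + 1428800 = 5982379$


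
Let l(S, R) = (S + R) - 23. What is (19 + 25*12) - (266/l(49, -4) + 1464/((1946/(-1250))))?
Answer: 13349848/10703 ≈ 1247.3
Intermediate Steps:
l(S, R) = -23 + R + S (l(S, R) = (R + S) - 23 = -23 + R + S)
(19 + 25*12) - (266/l(49, -4) + 1464/((1946/(-1250)))) = (19 + 25*12) - (266/(-23 - 4 + 49) + 1464/((1946/(-1250)))) = (19 + 300) - (266/22 + 1464/((1946*(-1/1250)))) = 319 - (266*(1/22) + 1464/(-973/625)) = 319 - (133/11 + 1464*(-625/973)) = 319 - (133/11 - 915000/973) = 319 - 1*(-9935591/10703) = 319 + 9935591/10703 = 13349848/10703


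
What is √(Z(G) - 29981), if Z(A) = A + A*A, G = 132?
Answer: 5*I*√497 ≈ 111.47*I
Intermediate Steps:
Z(A) = A + A²
√(Z(G) - 29981) = √(132*(1 + 132) - 29981) = √(132*133 - 29981) = √(17556 - 29981) = √(-12425) = 5*I*√497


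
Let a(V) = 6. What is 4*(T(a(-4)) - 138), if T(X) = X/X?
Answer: -548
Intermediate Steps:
T(X) = 1
4*(T(a(-4)) - 138) = 4*(1 - 138) = 4*(-137) = -548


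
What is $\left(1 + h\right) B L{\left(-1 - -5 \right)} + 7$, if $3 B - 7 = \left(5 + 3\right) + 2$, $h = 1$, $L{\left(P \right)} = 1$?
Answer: $\frac{55}{3} \approx 18.333$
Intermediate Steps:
$B = \frac{17}{3}$ ($B = \frac{7}{3} + \frac{\left(5 + 3\right) + 2}{3} = \frac{7}{3} + \frac{8 + 2}{3} = \frac{7}{3} + \frac{1}{3} \cdot 10 = \frac{7}{3} + \frac{10}{3} = \frac{17}{3} \approx 5.6667$)
$\left(1 + h\right) B L{\left(-1 - -5 \right)} + 7 = \left(1 + 1\right) \frac{17}{3} \cdot 1 + 7 = 2 \cdot \frac{17}{3} \cdot 1 + 7 = \frac{34}{3} \cdot 1 + 7 = \frac{34}{3} + 7 = \frac{55}{3}$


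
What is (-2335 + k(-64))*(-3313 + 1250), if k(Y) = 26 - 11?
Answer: 4786160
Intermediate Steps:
k(Y) = 15
(-2335 + k(-64))*(-3313 + 1250) = (-2335 + 15)*(-3313 + 1250) = -2320*(-2063) = 4786160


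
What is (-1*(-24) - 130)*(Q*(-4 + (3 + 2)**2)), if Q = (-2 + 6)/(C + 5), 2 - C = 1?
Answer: -1484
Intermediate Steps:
C = 1 (C = 2 - 1*1 = 2 - 1 = 1)
Q = 2/3 (Q = (-2 + 6)/(1 + 5) = 4/6 = 4*(1/6) = 2/3 ≈ 0.66667)
(-1*(-24) - 130)*(Q*(-4 + (3 + 2)**2)) = (-1*(-24) - 130)*(2*(-4 + (3 + 2)**2)/3) = (24 - 130)*(2*(-4 + 5**2)/3) = -212*(-4 + 25)/3 = -212*21/3 = -106*14 = -1484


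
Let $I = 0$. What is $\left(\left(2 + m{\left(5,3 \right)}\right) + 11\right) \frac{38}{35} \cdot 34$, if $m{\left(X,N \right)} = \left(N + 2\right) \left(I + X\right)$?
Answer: $\frac{49096}{35} \approx 1402.7$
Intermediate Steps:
$m{\left(X,N \right)} = X \left(2 + N\right)$ ($m{\left(X,N \right)} = \left(N + 2\right) \left(0 + X\right) = \left(2 + N\right) X = X \left(2 + N\right)$)
$\left(\left(2 + m{\left(5,3 \right)}\right) + 11\right) \frac{38}{35} \cdot 34 = \left(\left(2 + 5 \left(2 + 3\right)\right) + 11\right) \frac{38}{35} \cdot 34 = \left(\left(2 + 5 \cdot 5\right) + 11\right) 38 \cdot \frac{1}{35} \cdot 34 = \left(\left(2 + 25\right) + 11\right) \frac{38}{35} \cdot 34 = \left(27 + 11\right) \frac{38}{35} \cdot 34 = 38 \cdot \frac{38}{35} \cdot 34 = \frac{1444}{35} \cdot 34 = \frac{49096}{35}$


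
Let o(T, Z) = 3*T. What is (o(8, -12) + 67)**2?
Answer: 8281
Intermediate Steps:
(o(8, -12) + 67)**2 = (3*8 + 67)**2 = (24 + 67)**2 = 91**2 = 8281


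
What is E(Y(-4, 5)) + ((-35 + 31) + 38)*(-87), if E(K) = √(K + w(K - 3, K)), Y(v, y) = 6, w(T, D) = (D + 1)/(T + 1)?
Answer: -2958 + √31/2 ≈ -2955.2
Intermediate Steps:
w(T, D) = (1 + D)/(1 + T)
E(K) = √(K + (1 + K)/(-2 + K)) (E(K) = √(K + (1 + K)/(1 + (K - 3))) = √(K + (1 + K)/(1 + (-3 + K))) = √(K + (1 + K)/(-2 + K)))
E(Y(-4, 5)) + ((-35 + 31) + 38)*(-87) = √((1 + 6² - 1*6)/(-2 + 6)) + ((-35 + 31) + 38)*(-87) = √((1 + 36 - 6)/4) + (-4 + 38)*(-87) = √((¼)*31) + 34*(-87) = √(31/4) - 2958 = √31/2 - 2958 = -2958 + √31/2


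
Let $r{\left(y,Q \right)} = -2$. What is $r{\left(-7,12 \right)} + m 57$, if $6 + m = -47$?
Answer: $-3023$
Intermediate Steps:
$m = -53$ ($m = -6 - 47 = -53$)
$r{\left(-7,12 \right)} + m 57 = -2 - 3021 = -3023$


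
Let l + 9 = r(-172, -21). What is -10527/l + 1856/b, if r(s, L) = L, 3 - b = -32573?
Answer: 1786371/5090 ≈ 350.96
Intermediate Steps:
b = 32576 (b = 3 - 1*(-32573) = 3 + 32573 = 32576)
l = -30 (l = -9 - 21 = -30)
-10527/l + 1856/b = -10527/(-30) + 1856/32576 = -10527*(-1/30) + 1856*(1/32576) = 3509/10 + 29/509 = 1786371/5090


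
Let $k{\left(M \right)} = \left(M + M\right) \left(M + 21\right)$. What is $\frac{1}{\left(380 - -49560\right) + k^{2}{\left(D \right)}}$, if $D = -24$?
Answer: $\frac{1}{70676} \approx 1.4149 \cdot 10^{-5}$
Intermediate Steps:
$k{\left(M \right)} = 2 M \left(21 + M\right)$
$\frac{1}{\left(380 - -49560\right) + k^{2}{\left(D \right)}} = \frac{1}{\left(380 - -49560\right) + \left(2 \left(-24\right) \left(21 - 24\right)\right)^{2}} = \frac{1}{\left(380 + 49560\right) + \left(2 \left(-24\right) \left(-3\right)\right)^{2}} = \frac{1}{49940 + 144^{2}} = \frac{1}{49940 + 20736} = \frac{1}{70676}$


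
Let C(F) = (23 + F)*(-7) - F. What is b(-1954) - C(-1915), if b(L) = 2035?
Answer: -13124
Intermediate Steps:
C(F) = -161 - 8*F (C(F) = (-161 - 7*F) - F = -161 - 8*F)
b(-1954) - C(-1915) = 2035 - (-161 - 8*(-1915)) = 2035 - (-161 + 15320) = 2035 - 1*15159 = 2035 - 15159 = -13124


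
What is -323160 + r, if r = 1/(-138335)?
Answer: -44704338601/138335 ≈ -3.2316e+5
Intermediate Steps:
r = -1/138335 ≈ -7.2288e-6
-323160 + r = -323160 - 1/138335 = -44704338601/138335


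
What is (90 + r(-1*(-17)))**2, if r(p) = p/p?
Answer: 8281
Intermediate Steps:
r(p) = 1
(90 + r(-1*(-17)))**2 = (90 + 1)**2 = 91**2 = 8281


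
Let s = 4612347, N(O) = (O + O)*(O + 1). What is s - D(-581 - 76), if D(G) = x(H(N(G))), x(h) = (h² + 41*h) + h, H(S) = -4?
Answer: 4612499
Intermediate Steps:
N(O) = 2*O*(1 + O) (N(O) = (2*O)*(1 + O) = 2*O*(1 + O))
x(h) = h² + 42*h
D(G) = -152 (D(G) = -4*(42 - 4) = -4*38 = -152)
s - D(-581 - 76) = 4612347 - 1*(-152) = 4612347 + 152 = 4612499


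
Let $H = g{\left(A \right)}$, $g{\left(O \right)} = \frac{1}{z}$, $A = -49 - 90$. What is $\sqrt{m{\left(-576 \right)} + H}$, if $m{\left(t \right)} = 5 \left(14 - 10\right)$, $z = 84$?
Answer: $\frac{41 \sqrt{21}}{42} \approx 4.4735$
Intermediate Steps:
$m{\left(t \right)} = 20$ ($m{\left(t \right)} = 5 \cdot 4 = 20$)
$A = -139$ ($A = -49 - 90 = -139$)
$g{\left(O \right)} = \frac{1}{84}$
$H = \frac{1}{84} \approx 0.011905$
$\sqrt{m{\left(-576 \right)} + H} = \sqrt{20 + \frac{1}{84}} = \sqrt{\frac{1681}{84}} = \frac{41 \sqrt{21}}{42}$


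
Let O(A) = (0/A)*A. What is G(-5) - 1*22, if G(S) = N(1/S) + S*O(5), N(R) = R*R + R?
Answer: -554/25 ≈ -22.160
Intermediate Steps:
N(R) = R + R² (N(R) = R² + R = R + R²)
O(A) = 0 (O(A) = 0*A = 0)
G(S) = (1 + 1/S)/S (G(S) = (1 + 1/S)/S + S*0 = (1 + 1/S)/S + 0 = (1 + 1/S)/S)
G(-5) - 1*22 = (1 - 5)/(-5)² - 1*22 = (1/25)*(-4) - 22 = -4/25 - 22 = -554/25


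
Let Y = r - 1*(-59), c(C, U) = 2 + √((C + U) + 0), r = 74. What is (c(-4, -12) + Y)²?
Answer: 18209 + 1080*I ≈ 18209.0 + 1080.0*I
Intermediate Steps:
c(C, U) = 2 + √(C + U)
Y = 133 (Y = 74 - 1*(-59) = 74 + 59 = 133)
(c(-4, -12) + Y)² = ((2 + √(-4 - 12)) + 133)² = ((2 + √(-16)) + 133)² = ((2 + 4*I) + 133)² = (135 + 4*I)²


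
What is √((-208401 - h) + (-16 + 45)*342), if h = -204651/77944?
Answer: I*√301455323909286/38972 ≈ 445.51*I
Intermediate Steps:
h = -204651/77944 (h = -204651*1/77944 = -204651/77944 ≈ -2.6256)
√((-208401 - h) + (-16 + 45)*342) = √((-208401 - 1*(-204651/77944)) + (-16 + 45)*342) = √((-208401 + 204651/77944) + 29*342) = √(-16243402893/77944 + 9918) = √(-15470354301/77944) = I*√301455323909286/38972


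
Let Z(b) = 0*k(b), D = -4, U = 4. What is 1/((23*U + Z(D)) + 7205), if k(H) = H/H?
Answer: 1/7297 ≈ 0.00013704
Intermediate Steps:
k(H) = 1
Z(b) = 0 (Z(b) = 0*1 = 0)
1/((23*U + Z(D)) + 7205) = 1/((23*4 + 0) + 7205) = 1/((92 + 0) + 7205) = 1/(92 + 7205) = 1/7297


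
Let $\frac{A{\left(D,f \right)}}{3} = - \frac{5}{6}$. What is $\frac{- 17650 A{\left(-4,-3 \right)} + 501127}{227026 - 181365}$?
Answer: $\frac{545252}{45661} \approx 11.941$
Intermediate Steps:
$A{\left(D,f \right)} = - \frac{5}{2}$ ($A{\left(D,f \right)} = 3 \left(- \frac{5}{6}\right) = - \frac{5}{2}$)
$\frac{- 17650 A{\left(-4,-3 \right)} + 501127}{227026 - 181365} = \frac{\left(-17650\right) \left(- \frac{5}{2}\right) + 501127}{227026 - 181365} = \frac{44125 + 501127}{45661} = 545252 \cdot \frac{1}{45661} = \frac{545252}{45661}$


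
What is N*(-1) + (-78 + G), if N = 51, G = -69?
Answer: -198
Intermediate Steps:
N*(-1) + (-78 + G) = 51*(-1) + (-78 - 69) = -51 - 147 = -198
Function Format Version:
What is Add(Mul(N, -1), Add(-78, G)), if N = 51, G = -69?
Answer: -198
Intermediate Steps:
Add(Mul(N, -1), Add(-78, G)) = Add(Mul(51, -1), Add(-78, -69)) = Add(-51, -147) = -198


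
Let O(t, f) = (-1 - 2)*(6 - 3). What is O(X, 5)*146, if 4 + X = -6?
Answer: -1314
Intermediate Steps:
X = -10 (X = -4 - 6 = -10)
O(t, f) = -9 (O(t, f) = -3*3 = -9)
O(X, 5)*146 = -9*146 = -1314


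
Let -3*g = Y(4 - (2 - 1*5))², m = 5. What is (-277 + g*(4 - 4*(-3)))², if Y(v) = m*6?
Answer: 25775929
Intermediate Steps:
Y(v) = 30 (Y(v) = 5*6 = 30)
g = -300 (g = -⅓*30² = -⅓*900 = -300)
(-277 + g*(4 - 4*(-3)))² = (-277 - 300*(4 - 4*(-3)))² = (-277 - 300*(4 + 12))² = (-277 - 300*16)² = (-277 - 4800)² = (-5077)² = 25775929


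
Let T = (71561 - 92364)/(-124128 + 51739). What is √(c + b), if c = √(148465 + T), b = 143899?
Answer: √(754054837324579 + 144778*√194495736805158)/72389 ≈ 379.85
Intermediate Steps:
T = 20803/72389 (T = -20803/(-72389) = -20803*(-1/72389) = 20803/72389 ≈ 0.28738)
c = 2*√194495736805158/72389 (c = √(148465 + 20803/72389) = √(10747253688/72389) = 2*√194495736805158/72389 ≈ 385.31)
√(c + b) = √(2*√194495736805158/72389 + 143899) = √(143899 + 2*√194495736805158/72389)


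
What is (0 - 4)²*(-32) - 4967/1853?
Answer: -953703/1853 ≈ -514.68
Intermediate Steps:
(0 - 4)²*(-32) - 4967/1853 = (-4)²*(-32) - 4967*1/1853 = 16*(-32) - 4967/1853 = -512 - 4967/1853 = -953703/1853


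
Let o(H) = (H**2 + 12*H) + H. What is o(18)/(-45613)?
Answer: -558/45613 ≈ -0.012233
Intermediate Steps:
o(H) = H**2 + 13*H
o(18)/(-45613) = (18*(13 + 18))/(-45613) = (18*31)*(-1/45613) = 558*(-1/45613) = -558/45613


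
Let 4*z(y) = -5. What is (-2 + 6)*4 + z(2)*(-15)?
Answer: 139/4 ≈ 34.750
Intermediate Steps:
z(y) = -5/4 (z(y) = (¼)*(-5) = -5/4)
(-2 + 6)*4 + z(2)*(-15) = (-2 + 6)*4 - 5/4*(-15) = 4*4 + 75/4 = 16 + 75/4 = 139/4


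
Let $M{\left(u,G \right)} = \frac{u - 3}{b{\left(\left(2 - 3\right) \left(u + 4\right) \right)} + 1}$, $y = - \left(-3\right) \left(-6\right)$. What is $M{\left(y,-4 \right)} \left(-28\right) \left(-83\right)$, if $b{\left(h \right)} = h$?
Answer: $- \frac{16268}{5} \approx -3253.6$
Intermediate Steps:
$y = -18$ ($y = \left(-1\right) 18 = -18$)
$M{\left(u,G \right)} = \frac{-3 + u}{-3 - u}$ ($M{\left(u,G \right)} = \frac{u - 3}{\left(2 - 3\right) \left(u + 4\right) + 1} = \frac{-3 + u}{- (4 + u) + 1} = \frac{-3 + u}{\left(-4 - u\right) + 1} = \frac{-3 + u}{-3 - u}$)
$M{\left(y,-4 \right)} \left(-28\right) \left(-83\right) = \frac{3 - -18}{3 - 18} \left(-28\right) \left(-83\right) = \frac{3 + 18}{-15} \left(-28\right) \left(-83\right) = \left(- \frac{1}{15}\right) 21 \left(-28\right) \left(-83\right) = \left(- \frac{7}{5}\right) \left(-28\right) \left(-83\right) = \frac{196}{5} \left(-83\right) = - \frac{16268}{5}$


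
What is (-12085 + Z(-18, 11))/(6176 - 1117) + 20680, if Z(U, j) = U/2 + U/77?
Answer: 8054817984/389543 ≈ 20678.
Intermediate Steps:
Z(U, j) = 79*U/154 (Z(U, j) = U*(½) + U*(1/77) = U/2 + U/77 = 79*U/154)
(-12085 + Z(-18, 11))/(6176 - 1117) + 20680 = (-12085 + (79/154)*(-18))/(6176 - 1117) + 20680 = (-12085 - 711/77)/5059 + 20680 = -931256/77*1/5059 + 20680 = -931256/389543 + 20680 = 8054817984/389543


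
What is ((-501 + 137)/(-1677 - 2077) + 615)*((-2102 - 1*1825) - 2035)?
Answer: -6883349594/1877 ≈ -3.6672e+6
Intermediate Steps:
((-501 + 137)/(-1677 - 2077) + 615)*((-2102 - 1*1825) - 2035) = (-364/(-3754) + 615)*((-2102 - 1825) - 2035) = (-364*(-1/3754) + 615)*(-3927 - 2035) = (182/1877 + 615)*(-5962) = (1154537/1877)*(-5962) = -6883349594/1877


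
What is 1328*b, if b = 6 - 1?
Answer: 6640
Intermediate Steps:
b = 5
1328*b = 1328*5 = 6640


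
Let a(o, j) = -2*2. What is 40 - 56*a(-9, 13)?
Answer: 264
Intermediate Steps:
a(o, j) = -4
40 - 56*a(-9, 13) = 40 - 56*(-4) = 40 + 224 = 264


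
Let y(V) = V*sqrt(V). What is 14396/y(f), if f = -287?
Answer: 14396*I*sqrt(287)/82369 ≈ 2.9609*I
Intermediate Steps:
y(V) = V**(3/2)
14396/y(f) = 14396/((-287)**(3/2)) = 14396/((-287*I*sqrt(287))) = 14396*(I*sqrt(287)/82369) = 14396*I*sqrt(287)/82369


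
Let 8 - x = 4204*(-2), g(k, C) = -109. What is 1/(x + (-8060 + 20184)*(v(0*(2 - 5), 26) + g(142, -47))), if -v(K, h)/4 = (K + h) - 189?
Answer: 1/6591748 ≈ 1.5170e-7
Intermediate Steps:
v(K, h) = 756 - 4*K - 4*h (v(K, h) = -4*((K + h) - 189) = -4*(-189 + K + h) = 756 - 4*K - 4*h)
x = 8416 (x = 8 - 4204*(-2) = 8 - 1*(-8408) = 8 + 8408 = 8416)
1/(x + (-8060 + 20184)*(v(0*(2 - 5), 26) + g(142, -47))) = 1/(8416 + (-8060 + 20184)*((756 - 0*(2 - 5) - 4*26) - 109)) = 1/(8416 + 12124*((756 - 0*(-3) - 104) - 109)) = 1/(8416 + 12124*((756 - 4*0 - 104) - 109)) = 1/(8416 + 12124*((756 + 0 - 104) - 109)) = 1/(8416 + 12124*(652 - 109)) = 1/(8416 + 12124*543) = 1/(8416 + 6583332) = 1/6591748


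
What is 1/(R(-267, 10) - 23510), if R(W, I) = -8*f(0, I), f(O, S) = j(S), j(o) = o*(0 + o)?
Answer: -1/24310 ≈ -4.1135e-5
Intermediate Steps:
j(o) = o² (j(o) = o*o = o²)
f(O, S) = S²
R(W, I) = -8*I²
1/(R(-267, 10) - 23510) = 1/(-8*10² - 23510) = 1/(-8*100 - 23510) = 1/(-800 - 23510) = 1/(-24310) = -1/24310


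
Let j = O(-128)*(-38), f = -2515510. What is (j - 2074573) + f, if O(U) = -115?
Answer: -4585713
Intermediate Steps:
j = 4370 (j = -115*(-38) = 4370)
(j - 2074573) + f = (4370 - 2074573) - 2515510 = -2070203 - 2515510 = -4585713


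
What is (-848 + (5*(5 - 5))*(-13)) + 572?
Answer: -276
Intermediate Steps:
(-848 + (5*(5 - 5))*(-13)) + 572 = (-848 + (5*0)*(-13)) + 572 = (-848 + 0*(-13)) + 572 = (-848 + 0) + 572 = -848 + 572 = -276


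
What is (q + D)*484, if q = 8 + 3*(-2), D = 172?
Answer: 84216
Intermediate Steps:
q = 2 (q = 8 - 6 = 2)
(q + D)*484 = (2 + 172)*484 = 174*484 = 84216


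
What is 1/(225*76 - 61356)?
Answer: -1/44256 ≈ -2.2596e-5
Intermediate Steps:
1/(225*76 - 61356) = 1/(17100 - 61356) = 1/(-44256) = -1/44256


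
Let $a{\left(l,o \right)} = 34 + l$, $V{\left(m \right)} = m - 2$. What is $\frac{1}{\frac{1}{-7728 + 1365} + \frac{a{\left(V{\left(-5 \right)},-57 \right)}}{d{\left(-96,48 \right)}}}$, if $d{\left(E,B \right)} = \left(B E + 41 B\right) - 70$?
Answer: $- \frac{17243730}{174511} \approx -98.812$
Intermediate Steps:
$V{\left(m \right)} = -2 + m$
$d{\left(E,B \right)} = -70 + 41 B + B E$ ($d{\left(E,B \right)} = \left(41 B + B E\right) - 70 = -70 + 41 B + B E$)
$\frac{1}{\frac{1}{-7728 + 1365} + \frac{a{\left(V{\left(-5 \right)},-57 \right)}}{d{\left(-96,48 \right)}}} = \frac{1}{\frac{1}{-7728 + 1365} + \frac{34 - 7}{-70 + 41 \cdot 48 + 48 \left(-96\right)}} = \frac{1}{\frac{1}{-6363} + \frac{34 - 7}{-70 + 1968 - 4608}} = \frac{1}{- \frac{1}{6363} + \frac{27}{-2710}} = \frac{1}{- \frac{1}{6363} + 27 \left(- \frac{1}{2710}\right)} = \frac{1}{- \frac{1}{6363} - \frac{27}{2710}} = \frac{1}{- \frac{174511}{17243730}} = - \frac{17243730}{174511}$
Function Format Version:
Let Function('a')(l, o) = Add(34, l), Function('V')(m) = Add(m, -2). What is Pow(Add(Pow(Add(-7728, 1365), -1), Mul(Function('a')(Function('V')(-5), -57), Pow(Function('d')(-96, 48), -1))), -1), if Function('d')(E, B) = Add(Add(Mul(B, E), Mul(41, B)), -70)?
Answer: Rational(-17243730, 174511) ≈ -98.812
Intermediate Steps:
Function('V')(m) = Add(-2, m)
Function('d')(E, B) = Add(-70, Mul(41, B), Mul(B, E)) (Function('d')(E, B) = Add(Add(Mul(41, B), Mul(B, E)), -70) = Add(-70, Mul(41, B), Mul(B, E)))
Pow(Add(Pow(Add(-7728, 1365), -1), Mul(Function('a')(Function('V')(-5), -57), Pow(Function('d')(-96, 48), -1))), -1) = Pow(Add(Pow(Add(-7728, 1365), -1), Mul(Add(34, Add(-2, -5)), Pow(Add(-70, Mul(41, 48), Mul(48, -96)), -1))), -1) = Pow(Add(Pow(-6363, -1), Mul(Add(34, -7), Pow(Add(-70, 1968, -4608), -1))), -1) = Pow(Add(Rational(-1, 6363), Mul(27, Pow(-2710, -1))), -1) = Pow(Add(Rational(-1, 6363), Mul(27, Rational(-1, 2710))), -1) = Pow(Add(Rational(-1, 6363), Rational(-27, 2710)), -1) = Pow(Rational(-174511, 17243730), -1) = Rational(-17243730, 174511)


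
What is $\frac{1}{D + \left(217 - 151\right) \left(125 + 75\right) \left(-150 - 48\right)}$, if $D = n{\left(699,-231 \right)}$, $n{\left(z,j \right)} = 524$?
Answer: $- \frac{1}{2613076} \approx -3.8269 \cdot 10^{-7}$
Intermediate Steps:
$D = 524$
$\frac{1}{D + \left(217 - 151\right) \left(125 + 75\right) \left(-150 - 48\right)} = \frac{1}{524 + \left(217 - 151\right) \left(125 + 75\right) \left(-150 - 48\right)} = \frac{1}{524 + 66 \cdot 200 \left(-198\right)} = \frac{1}{524 + 66 \left(-39600\right)} = \frac{1}{524 - 2613600} = \frac{1}{-2613076} = - \frac{1}{2613076}$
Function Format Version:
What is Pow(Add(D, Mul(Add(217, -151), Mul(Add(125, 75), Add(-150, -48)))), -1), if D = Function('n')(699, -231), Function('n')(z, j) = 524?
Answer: Rational(-1, 2613076) ≈ -3.8269e-7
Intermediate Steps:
D = 524
Pow(Add(D, Mul(Add(217, -151), Mul(Add(125, 75), Add(-150, -48)))), -1) = Pow(Add(524, Mul(Add(217, -151), Mul(Add(125, 75), Add(-150, -48)))), -1) = Pow(Add(524, Mul(66, Mul(200, -198))), -1) = Pow(Add(524, Mul(66, -39600)), -1) = Pow(Add(524, -2613600), -1) = Pow(-2613076, -1) = Rational(-1, 2613076)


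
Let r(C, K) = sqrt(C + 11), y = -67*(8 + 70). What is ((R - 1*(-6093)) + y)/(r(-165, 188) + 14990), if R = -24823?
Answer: -179550220/112350127 + 11978*I*sqrt(154)/112350127 ≈ -1.5981 + 0.001323*I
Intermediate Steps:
y = -5226 (y = -67*78 = -5226)
r(C, K) = sqrt(11 + C)
((R - 1*(-6093)) + y)/(r(-165, 188) + 14990) = ((-24823 - 1*(-6093)) - 5226)/(sqrt(11 - 165) + 14990) = ((-24823 + 6093) - 5226)/(sqrt(-154) + 14990) = (-18730 - 5226)/(I*sqrt(154) + 14990) = -23956/(14990 + I*sqrt(154))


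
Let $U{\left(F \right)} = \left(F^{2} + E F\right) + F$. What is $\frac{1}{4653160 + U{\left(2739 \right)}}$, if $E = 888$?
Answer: $\frac{1}{14590252} \approx 6.8539 \cdot 10^{-8}$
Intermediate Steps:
$U{\left(F \right)} = F^{2} + 889 F$ ($U{\left(F \right)} = \left(F^{2} + 888 F\right) + F = F^{2} + 889 F$)
$\frac{1}{4653160 + U{\left(2739 \right)}} = \frac{1}{4653160 + 2739 \left(889 + 2739\right)} = \frac{1}{4653160 + 2739 \cdot 3628} = \frac{1}{4653160 + 9937092} = \frac{1}{14590252}$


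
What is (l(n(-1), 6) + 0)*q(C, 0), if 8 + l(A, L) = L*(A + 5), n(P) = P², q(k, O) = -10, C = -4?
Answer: -280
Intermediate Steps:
l(A, L) = -8 + L*(5 + A) (l(A, L) = -8 + L*(A + 5) = -8 + L*(5 + A))
(l(n(-1), 6) + 0)*q(C, 0) = ((-8 + 5*6 + (-1)²*6) + 0)*(-10) = ((-8 + 30 + 1*6) + 0)*(-10) = ((-8 + 30 + 6) + 0)*(-10) = (28 + 0)*(-10) = 28*(-10) = -280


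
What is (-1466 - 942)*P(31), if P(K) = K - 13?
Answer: -43344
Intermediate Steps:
P(K) = -13 + K
(-1466 - 942)*P(31) = (-1466 - 942)*(-13 + 31) = -2408*18 = -43344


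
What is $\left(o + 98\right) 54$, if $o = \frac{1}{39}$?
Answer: $\frac{68814}{13} \approx 5293.4$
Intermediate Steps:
$o = \frac{1}{39} \approx 0.025641$
$\left(o + 98\right) 54 = \left(\frac{1}{39} + 98\right) 54 = \frac{3823}{39} \cdot 54 = \frac{68814}{13}$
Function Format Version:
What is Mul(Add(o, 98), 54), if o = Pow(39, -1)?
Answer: Rational(68814, 13) ≈ 5293.4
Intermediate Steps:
o = Rational(1, 39) ≈ 0.025641
Mul(Add(o, 98), 54) = Mul(Add(Rational(1, 39), 98), 54) = Mul(Rational(3823, 39), 54) = Rational(68814, 13)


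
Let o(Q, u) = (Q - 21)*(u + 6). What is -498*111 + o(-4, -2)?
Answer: -55378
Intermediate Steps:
o(Q, u) = (-21 + Q)*(6 + u)
-498*111 + o(-4, -2) = -498*111 + (-126 - 21*(-2) + 6*(-4) - 4*(-2)) = -55278 + (-126 + 42 - 24 + 8) = -55278 - 100 = -55378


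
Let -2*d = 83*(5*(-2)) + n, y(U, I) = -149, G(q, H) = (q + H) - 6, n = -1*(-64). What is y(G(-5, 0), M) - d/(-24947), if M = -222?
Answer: -3716720/24947 ≈ -148.98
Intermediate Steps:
n = 64
G(q, H) = -6 + H + q (G(q, H) = (H + q) - 6 = -6 + H + q)
d = 383 (d = -(83*(5*(-2)) + 64)/2 = -(83*(-10) + 64)/2 = -(-830 + 64)/2 = -½*(-766) = 383)
y(G(-5, 0), M) - d/(-24947) = -149 - 383/(-24947) = -149 - 383*(-1)/24947 = -149 - 1*(-383/24947) = -149 + 383/24947 = -3716720/24947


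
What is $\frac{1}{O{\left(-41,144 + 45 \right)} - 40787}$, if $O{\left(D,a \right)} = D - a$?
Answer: $- \frac{1}{41017} \approx -2.438 \cdot 10^{-5}$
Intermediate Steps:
$\frac{1}{O{\left(-41,144 + 45 \right)} - 40787} = \frac{1}{\left(-41 - \left(144 + 45\right)\right) - 40787} = \frac{1}{\left(-41 - 189\right) - 40787} = \frac{1}{-230 - 40787} = \frac{1}{-41017} = - \frac{1}{41017}$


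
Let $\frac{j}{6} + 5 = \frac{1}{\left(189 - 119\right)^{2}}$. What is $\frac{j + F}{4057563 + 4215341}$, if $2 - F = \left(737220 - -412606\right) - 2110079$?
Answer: $\frac{123818487}{1066769200} \approx 0.11607$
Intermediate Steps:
$F = 960255$ ($F = 2 - \left(\left(737220 - -412606\right) - 2110079\right) = 2 - \left(\left(737220 + 412606\right) - 2110079\right) = 2 - \left(1149826 - 2110079\right) = 2 - -960253 = 2 + 960253 = 960255$)
$j = - \frac{73497}{2450}$ ($j = -30 + \frac{6}{\left(189 - 119\right)^{2}} = -30 + \frac{6}{70^{2}} = -30 + \frac{6}{4900} = -30 + 6 \cdot \frac{1}{4900} = -30 + \frac{3}{2450} = - \frac{73497}{2450} \approx -29.999$)
$\frac{j + F}{4057563 + 4215341} = \frac{- \frac{73497}{2450} + 960255}{4057563 + 4215341} = \frac{2352551253}{2450 \cdot 8272904} = \frac{2352551253}{2450} \cdot \frac{1}{8272904} = \frac{123818487}{1066769200}$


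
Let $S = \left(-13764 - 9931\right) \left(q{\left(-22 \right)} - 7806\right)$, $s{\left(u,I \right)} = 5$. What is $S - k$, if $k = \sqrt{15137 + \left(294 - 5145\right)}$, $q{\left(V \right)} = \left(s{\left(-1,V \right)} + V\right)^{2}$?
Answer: $178115315 - \sqrt{10286} \approx 1.7812 \cdot 10^{8}$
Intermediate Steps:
$q{\left(V \right)} = \left(5 + V\right)^{2}$
$S = 178115315$ ($S = \left(-13764 - 9931\right) \left(\left(5 - 22\right)^{2} - 7806\right) = - 23695 \left(\left(-17\right)^{2} - 7806\right) = - 23695 \left(289 - 7806\right) = \left(-23695\right) \left(-7517\right) = 178115315$)
$k = \sqrt{10286}$ ($k = \sqrt{15137 + \left(294 - 5145\right)} = \sqrt{15137 - 4851} = \sqrt{10286} \approx 101.42$)
$S - k = 178115315 - \sqrt{10286}$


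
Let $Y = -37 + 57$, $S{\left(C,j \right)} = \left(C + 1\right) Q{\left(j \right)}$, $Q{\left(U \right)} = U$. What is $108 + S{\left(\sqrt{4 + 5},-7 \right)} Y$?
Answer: $-452$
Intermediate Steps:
$S{\left(C,j \right)} = j \left(1 + C\right)$ ($S{\left(C,j \right)} = \left(C + 1\right) j = \left(1 + C\right) j = j \left(1 + C\right)$)
$Y = 20$
$108 + S{\left(\sqrt{4 + 5},-7 \right)} Y = 108 + - 7 \left(1 + \sqrt{4 + 5}\right) 20 = 108 + - 7 \left(1 + \sqrt{9}\right) 20 = 108 + - 7 \left(1 + 3\right) 20 = 108 + \left(-7\right) 4 \cdot 20 = 108 - 560 = -452$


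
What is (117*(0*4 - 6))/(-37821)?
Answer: 234/12607 ≈ 0.018561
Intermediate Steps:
(117*(0*4 - 6))/(-37821) = (117*(0 - 6))*(-1/37821) = (117*(-6))*(-1/37821) = -702*(-1/37821) = 234/12607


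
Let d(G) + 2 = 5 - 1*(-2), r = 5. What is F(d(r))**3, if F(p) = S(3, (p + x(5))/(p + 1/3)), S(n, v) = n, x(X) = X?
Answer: 27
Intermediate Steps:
d(G) = 5 (d(G) = -2 + (5 - 1*(-2)) = -2 + (5 + 2) = -2 + 7 = 5)
F(p) = 3
F(d(r))**3 = 3**3 = 27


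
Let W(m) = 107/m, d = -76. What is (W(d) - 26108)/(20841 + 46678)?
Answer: -1984315/5131444 ≈ -0.38670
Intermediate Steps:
(W(d) - 26108)/(20841 + 46678) = (107/(-76) - 26108)/(20841 + 46678) = (107*(-1/76) - 26108)/67519 = (-107/76 - 26108)*(1/67519) = -1984315/76*1/67519 = -1984315/5131444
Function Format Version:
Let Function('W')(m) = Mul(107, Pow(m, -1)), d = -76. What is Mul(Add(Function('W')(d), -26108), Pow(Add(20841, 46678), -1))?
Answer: Rational(-1984315, 5131444) ≈ -0.38670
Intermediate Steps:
Mul(Add(Function('W')(d), -26108), Pow(Add(20841, 46678), -1)) = Mul(Add(Mul(107, Pow(-76, -1)), -26108), Pow(Add(20841, 46678), -1)) = Mul(Add(Mul(107, Rational(-1, 76)), -26108), Pow(67519, -1)) = Mul(Add(Rational(-107, 76), -26108), Rational(1, 67519)) = Mul(Rational(-1984315, 76), Rational(1, 67519)) = Rational(-1984315, 5131444)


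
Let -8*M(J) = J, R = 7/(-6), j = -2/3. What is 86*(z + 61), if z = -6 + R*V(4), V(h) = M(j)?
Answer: 169979/36 ≈ 4721.6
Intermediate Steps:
j = -2/3 (j = -2*1/3 = -2/3 ≈ -0.66667)
R = -7/6 (R = 7*(-1/6) = -7/6 ≈ -1.1667)
M(J) = -J/8
V(h) = 1/12 (V(h) = -1/8*(-2/3) = 1/12)
z = -439/72 (z = -6 - 7/6*1/12 = -6 - 7/72 = -439/72 ≈ -6.0972)
86*(z + 61) = 86*(-439/72 + 61) = 86*(3953/72) = 169979/36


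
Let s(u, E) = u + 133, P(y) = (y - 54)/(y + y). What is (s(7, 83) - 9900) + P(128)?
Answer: -1249243/128 ≈ -9759.7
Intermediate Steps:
P(y) = (-54 + y)/(2*y) (P(y) = (-54 + y)/((2*y)) = (-54 + y)*(1/(2*y)) = (-54 + y)/(2*y))
s(u, E) = 133 + u
(s(7, 83) - 9900) + P(128) = ((133 + 7) - 9900) + (½)*(-54 + 128)/128 = (140 - 9900) + (½)*(1/128)*74 = -9760 + 37/128 = -1249243/128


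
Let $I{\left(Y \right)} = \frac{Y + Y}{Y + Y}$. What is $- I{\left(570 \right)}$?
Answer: $-1$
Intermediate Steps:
$I{\left(Y \right)} = 1$ ($I{\left(Y \right)} = \frac{2 Y}{2 Y} = 2 Y \frac{1}{2 Y} = 1$)
$- I{\left(570 \right)} = \left(-1\right) 1 = -1$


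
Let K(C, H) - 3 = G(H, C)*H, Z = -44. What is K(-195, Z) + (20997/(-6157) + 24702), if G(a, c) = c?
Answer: 204914748/6157 ≈ 33282.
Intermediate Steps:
K(C, H) = 3 + C*H
K(-195, Z) + (20997/(-6157) + 24702) = (3 - 195*(-44)) + (20997/(-6157) + 24702) = (3 + 8580) + (20997*(-1/6157) + 24702) = 8583 + (-20997/6157 + 24702) = 8583 + 152069217/6157 = 204914748/6157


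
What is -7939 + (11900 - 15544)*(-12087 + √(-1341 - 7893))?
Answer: 44037089 - 32796*I*√114 ≈ 4.4037e+7 - 3.5017e+5*I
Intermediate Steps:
-7939 + (11900 - 15544)*(-12087 + √(-1341 - 7893)) = -7939 - 3644*(-12087 + √(-9234)) = -7939 - 3644*(-12087 + 9*I*√114) = -7939 + (44045028 - 32796*I*√114) = 44037089 - 32796*I*√114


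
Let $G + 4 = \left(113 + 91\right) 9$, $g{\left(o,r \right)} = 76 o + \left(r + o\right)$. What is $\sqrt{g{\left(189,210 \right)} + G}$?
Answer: $\sqrt{16595} \approx 128.82$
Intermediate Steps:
$g{\left(o,r \right)} = r + 77 o$ ($g{\left(o,r \right)} = 76 o + \left(o + r\right) = r + 77 o$)
$G = 1832$ ($G = -4 + \left(113 + 91\right) 9 = -4 + 204 \cdot 9 = -4 + 1836 = 1832$)
$\sqrt{g{\left(189,210 \right)} + G} = \sqrt{\left(210 + 77 \cdot 189\right) + 1832} = \sqrt{\left(210 + 14553\right) + 1832} = \sqrt{14763 + 1832} = \sqrt{16595}$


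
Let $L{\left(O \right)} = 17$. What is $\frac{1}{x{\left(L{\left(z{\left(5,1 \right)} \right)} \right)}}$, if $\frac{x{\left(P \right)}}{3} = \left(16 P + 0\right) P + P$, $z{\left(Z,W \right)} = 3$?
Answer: $\frac{1}{13923} \approx 7.1824 \cdot 10^{-5}$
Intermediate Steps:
$x{\left(P \right)} = 3 P + 48 P^{2}$ ($x{\left(P \right)} = 3 \left(\left(16 P + 0\right) P + P\right) = 3 \left(16 P P + P\right) = 3 \left(16 P^{2} + P\right) = 3 \left(P + 16 P^{2}\right) = 3 P + 48 P^{2}$)
$\frac{1}{x{\left(L{\left(z{\left(5,1 \right)} \right)} \right)}} = \frac{1}{3 \cdot 17 \left(1 + 16 \cdot 17\right)} = \frac{1}{3 \cdot 17 \left(1 + 272\right)} = \frac{1}{3 \cdot 17 \cdot 273} = \frac{1}{13923}$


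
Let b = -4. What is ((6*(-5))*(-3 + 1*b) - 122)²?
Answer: 7744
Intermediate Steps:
((6*(-5))*(-3 + 1*b) - 122)² = ((6*(-5))*(-3 + 1*(-4)) - 122)² = (-30*(-3 - 4) - 122)² = (-30*(-7) - 122)² = (210 - 122)² = 88² = 7744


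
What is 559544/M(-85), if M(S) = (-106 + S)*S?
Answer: 559544/16235 ≈ 34.465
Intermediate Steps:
M(S) = S*(-106 + S)
559544/M(-85) = 559544/((-85*(-106 - 85))) = 559544/((-85*(-191))) = 559544/16235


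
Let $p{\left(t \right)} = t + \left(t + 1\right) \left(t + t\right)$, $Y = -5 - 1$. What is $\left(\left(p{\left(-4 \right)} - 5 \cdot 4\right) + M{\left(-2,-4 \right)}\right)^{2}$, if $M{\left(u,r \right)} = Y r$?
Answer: $576$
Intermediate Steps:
$Y = -6$ ($Y = -5 - 1 = -6$)
$p{\left(t \right)} = t + 2 t \left(1 + t\right)$ ($p{\left(t \right)} = t + \left(1 + t\right) 2 t = t + 2 t \left(1 + t\right)$)
$M{\left(u,r \right)} = - 6 r$
$\left(\left(p{\left(-4 \right)} - 5 \cdot 4\right) + M{\left(-2,-4 \right)}\right)^{2} = \left(\left(- 4 \left(3 + 2 \left(-4\right)\right) - 5 \cdot 4\right) - -24\right)^{2} = \left(\left(- 4 \left(3 - 8\right) - 20\right) + 24\right)^{2} = \left(\left(\left(-4\right) \left(-5\right) - 20\right) + 24\right)^{2} = \left(\left(20 - 20\right) + 24\right)^{2} = \left(0 + 24\right)^{2} = 24^{2} = 576$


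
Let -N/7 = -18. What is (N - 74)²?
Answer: 2704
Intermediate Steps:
N = 126 (N = -7*(-18) = 126)
(N - 74)² = (126 - 74)² = 52² = 2704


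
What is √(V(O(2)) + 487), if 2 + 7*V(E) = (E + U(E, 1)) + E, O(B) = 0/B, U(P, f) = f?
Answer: 4*√1491/7 ≈ 22.065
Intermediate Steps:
O(B) = 0
V(E) = -⅐ + 2*E/7 (V(E) = -2/7 + ((E + 1) + E)/7 = -2/7 + ((1 + E) + E)/7 = -2/7 + (1 + 2*E)/7 = -2/7 + (⅐ + 2*E/7) = -⅐ + 2*E/7)
√(V(O(2)) + 487) = √((-⅐ + (2/7)*0) + 487) = √((-⅐ + 0) + 487) = √(-⅐ + 487) = √(3408/7) = 4*√1491/7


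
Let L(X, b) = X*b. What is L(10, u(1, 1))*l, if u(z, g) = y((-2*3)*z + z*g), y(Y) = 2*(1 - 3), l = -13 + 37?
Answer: -960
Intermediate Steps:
l = 24
y(Y) = -4 (y(Y) = 2*(-2) = -4)
u(z, g) = -4
L(10, u(1, 1))*l = (10*(-4))*24 = -40*24 = -960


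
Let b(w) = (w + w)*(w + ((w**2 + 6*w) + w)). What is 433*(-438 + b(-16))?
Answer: -1963222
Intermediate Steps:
b(w) = 2*w*(w**2 + 8*w) (b(w) = (2*w)*(w + (w**2 + 7*w)) = (2*w)*(w**2 + 8*w) = 2*w*(w**2 + 8*w))
433*(-438 + b(-16)) = 433*(-438 + 2*(-16)**2*(8 - 16)) = 433*(-438 + 2*256*(-8)) = 433*(-438 - 4096) = 433*(-4534) = -1963222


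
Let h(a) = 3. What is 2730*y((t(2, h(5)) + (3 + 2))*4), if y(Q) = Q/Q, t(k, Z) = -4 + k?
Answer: 2730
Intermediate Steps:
y(Q) = 1
2730*y((t(2, h(5)) + (3 + 2))*4) = 2730*1 = 2730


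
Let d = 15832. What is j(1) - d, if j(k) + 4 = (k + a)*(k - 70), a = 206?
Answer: -30119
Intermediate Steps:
j(k) = -4 + (-70 + k)*(206 + k) (j(k) = -4 + (k + 206)*(k - 70) = -4 + (206 + k)*(-70 + k) = -4 + (-70 + k)*(206 + k))
j(1) - d = (-14424 + 1² + 136*1) - 1*15832 = (-14424 + 1 + 136) - 15832 = -14287 - 15832 = -30119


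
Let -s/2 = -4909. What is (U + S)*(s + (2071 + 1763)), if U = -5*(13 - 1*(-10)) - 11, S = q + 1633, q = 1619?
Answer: 42676152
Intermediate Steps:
s = 9818 (s = -2*(-4909) = 9818)
S = 3252 (S = 1619 + 1633 = 3252)
U = -126 (U = -5*(13 + 10) - 11 = -5*23 - 11 = -115 - 11 = -126)
(U + S)*(s + (2071 + 1763)) = (-126 + 3252)*(9818 + (2071 + 1763)) = 3126*(9818 + 3834) = 3126*13652 = 42676152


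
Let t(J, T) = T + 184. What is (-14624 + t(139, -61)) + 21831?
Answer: 7330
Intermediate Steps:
t(J, T) = 184 + T
(-14624 + t(139, -61)) + 21831 = (-14624 + (184 - 61)) + 21831 = (-14624 + 123) + 21831 = -14501 + 21831 = 7330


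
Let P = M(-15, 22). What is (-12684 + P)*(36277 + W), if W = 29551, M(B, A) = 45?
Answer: -832000092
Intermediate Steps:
P = 45
(-12684 + P)*(36277 + W) = (-12684 + 45)*(36277 + 29551) = -12639*65828 = -832000092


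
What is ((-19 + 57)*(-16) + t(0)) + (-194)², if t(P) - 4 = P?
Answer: 37032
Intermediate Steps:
t(P) = 4 + P
((-19 + 57)*(-16) + t(0)) + (-194)² = ((-19 + 57)*(-16) + (4 + 0)) + (-194)² = (38*(-16) + 4) + 37636 = (-608 + 4) + 37636 = -604 + 37636 = 37032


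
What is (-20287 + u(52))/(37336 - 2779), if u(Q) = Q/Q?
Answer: -6762/11519 ≈ -0.58703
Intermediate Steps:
u(Q) = 1
(-20287 + u(52))/(37336 - 2779) = (-20287 + 1)/(37336 - 2779) = -20286/34557 = -20286*1/34557 = -6762/11519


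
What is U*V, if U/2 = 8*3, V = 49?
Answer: 2352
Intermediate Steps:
U = 48 (U = 2*(8*3) = 2*24 = 48)
U*V = 48*49 = 2352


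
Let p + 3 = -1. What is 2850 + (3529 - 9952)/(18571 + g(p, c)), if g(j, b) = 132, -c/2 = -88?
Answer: 53297127/18703 ≈ 2849.7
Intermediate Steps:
p = -4 (p = -3 - 1 = -4)
c = 176 (c = -2*(-88) = 176)
2850 + (3529 - 9952)/(18571 + g(p, c)) = 2850 + (3529 - 9952)/(18571 + 132) = 2850 - 6423/18703 = 53297127/18703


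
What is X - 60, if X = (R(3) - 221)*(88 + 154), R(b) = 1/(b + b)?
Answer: -160505/3 ≈ -53502.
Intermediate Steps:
R(b) = 1/(2*b)
X = -160325/3 (X = ((½)/3 - 221)*(88 + 154) = ((½)*(⅓) - 221)*242 = (⅙ - 221)*242 = -1325/6*242 = -160325/3 ≈ -53442.)
X - 60 = -160325/3 - 60 = -160505/3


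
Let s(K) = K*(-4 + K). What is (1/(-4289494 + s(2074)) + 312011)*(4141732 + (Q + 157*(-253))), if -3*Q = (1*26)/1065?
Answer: 15072764682399608093/11776770 ≈ 1.2799e+12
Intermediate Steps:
Q = -26/3195 (Q = -1*26/(3*1065) = -26/(3*1065) = -⅓*26/1065 = -26/3195 ≈ -0.0081377)
(1/(-4289494 + s(2074)) + 312011)*(4141732 + (Q + 157*(-253))) = (1/(-4289494 + 2074*(-4 + 2074)) + 312011)*(4141732 + (-26/3195 + 157*(-253))) = (1/(-4289494 + 2074*2070) + 312011)*(4141732 + (-26/3195 - 39721)) = (1/(-4289494 + 4293180) + 312011)*(4141732 - 126908621/3195) = (1/3686 + 312011)*(13105925119/3195) = (1150072547/3686)*(13105925119/3195) = 15072764682399608093/11776770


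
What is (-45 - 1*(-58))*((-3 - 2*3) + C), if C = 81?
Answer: 936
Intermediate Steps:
(-45 - 1*(-58))*((-3 - 2*3) + C) = (-45 - 1*(-58))*((-3 - 2*3) + 81) = (-45 + 58)*((-3 - 6) + 81) = 13*(-9 + 81) = 13*72 = 936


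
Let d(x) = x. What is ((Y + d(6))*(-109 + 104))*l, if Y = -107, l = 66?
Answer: 33330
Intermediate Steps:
((Y + d(6))*(-109 + 104))*l = ((-107 + 6)*(-109 + 104))*66 = -101*(-5)*66 = 505*66 = 33330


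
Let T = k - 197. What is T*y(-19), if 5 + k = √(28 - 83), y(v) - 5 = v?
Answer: 2828 - 14*I*√55 ≈ 2828.0 - 103.83*I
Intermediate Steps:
y(v) = 5 + v
k = -5 + I*√55 (k = -5 + √(28 - 83) = -5 + √(-55) = -5 + I*√55 ≈ -5.0 + 7.4162*I)
T = -202 + I*√55 (T = (-5 + I*√55) - 197 = -202 + I*√55 ≈ -202.0 + 7.4162*I)
T*y(-19) = (-202 + I*√55)*(5 - 19) = (-202 + I*√55)*(-14) = 2828 - 14*I*√55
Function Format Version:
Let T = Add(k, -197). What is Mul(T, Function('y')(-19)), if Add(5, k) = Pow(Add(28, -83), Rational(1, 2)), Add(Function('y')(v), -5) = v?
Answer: Add(2828, Mul(-14, I, Pow(55, Rational(1, 2)))) ≈ Add(2828.0, Mul(-103.83, I))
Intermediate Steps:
Function('y')(v) = Add(5, v)
k = Add(-5, Mul(I, Pow(55, Rational(1, 2)))) (k = Add(-5, Pow(Add(28, -83), Rational(1, 2))) = Add(-5, Pow(-55, Rational(1, 2))) = Add(-5, Mul(I, Pow(55, Rational(1, 2)))) ≈ Add(-5.0000, Mul(7.4162, I)))
T = Add(-202, Mul(I, Pow(55, Rational(1, 2)))) (T = Add(Add(-5, Mul(I, Pow(55, Rational(1, 2)))), -197) = Add(-202, Mul(I, Pow(55, Rational(1, 2)))) ≈ Add(-202.00, Mul(7.4162, I)))
Mul(T, Function('y')(-19)) = Mul(Add(-202, Mul(I, Pow(55, Rational(1, 2)))), Add(5, -19)) = Mul(Add(-202, Mul(I, Pow(55, Rational(1, 2)))), -14) = Add(2828, Mul(-14, I, Pow(55, Rational(1, 2))))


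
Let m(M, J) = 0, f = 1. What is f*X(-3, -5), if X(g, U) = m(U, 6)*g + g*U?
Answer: 15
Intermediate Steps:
X(g, U) = U*g (X(g, U) = 0*g + g*U = 0 + U*g = U*g)
f*X(-3, -5) = 1*(-5*(-3)) = 1*15 = 15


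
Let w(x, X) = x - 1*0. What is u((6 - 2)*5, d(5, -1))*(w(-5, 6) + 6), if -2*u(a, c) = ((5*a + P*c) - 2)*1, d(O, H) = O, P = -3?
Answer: -83/2 ≈ -41.500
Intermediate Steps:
w(x, X) = x (w(x, X) = x + 0 = x)
u(a, c) = 1 - 5*a/2 + 3*c/2 (u(a, c) = -((5*a - 3*c) - 2)/2 = -((-3*c + 5*a) - 2)/2 = -(-2 - 3*c + 5*a)/2 = 1 - 5*a/2 + 3*c/2)
u((6 - 2)*5, d(5, -1))*(w(-5, 6) + 6) = (1 - 5*(6 - 2)*5/2 + (3/2)*5)*(-5 + 6) = (1 - 10*5 + 15/2)*1 = (1 - 5/2*20 + 15/2)*1 = (1 - 50 + 15/2)*1 = -83/2*1 = -83/2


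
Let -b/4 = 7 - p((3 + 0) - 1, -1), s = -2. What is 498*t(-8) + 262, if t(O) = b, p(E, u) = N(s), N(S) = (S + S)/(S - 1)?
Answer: -11026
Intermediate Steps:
N(S) = 2*S/(-1 + S) (N(S) = (2*S)/(-1 + S) = 2*S/(-1 + S))
p(E, u) = 4/3 (p(E, u) = 2*(-2)/(-1 - 2) = 2*(-2)/(-3) = 2*(-2)*(-1/3) = 4/3)
b = -68/3 (b = -4*(7 - 1*4/3) = -4*(7 - 4/3) = -4*17/3 = -68/3 ≈ -22.667)
t(O) = -68/3
498*t(-8) + 262 = 498*(-68/3) + 262 = -11288 + 262 = -11026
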